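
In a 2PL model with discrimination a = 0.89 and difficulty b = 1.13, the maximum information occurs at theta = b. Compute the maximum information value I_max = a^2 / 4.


For 2PL, max info at theta = b = 1.13
I_max = a^2 / 4 = 0.89^2 / 4
= 0.7921 / 4
I_max = 0.198

0.198


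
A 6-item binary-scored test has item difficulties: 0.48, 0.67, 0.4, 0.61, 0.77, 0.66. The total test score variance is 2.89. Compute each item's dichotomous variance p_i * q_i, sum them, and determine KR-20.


For each item, compute p_i * q_i:
  Item 1: 0.48 * 0.52 = 0.2496
  Item 2: 0.67 * 0.33 = 0.2211
  Item 3: 0.4 * 0.6 = 0.24
  Item 4: 0.61 * 0.39 = 0.2379
  Item 5: 0.77 * 0.23 = 0.1771
  Item 6: 0.66 * 0.34 = 0.2244
Sum(p_i * q_i) = 0.2496 + 0.2211 + 0.24 + 0.2379 + 0.1771 + 0.2244 = 1.3501
KR-20 = (k/(k-1)) * (1 - Sum(p_i*q_i) / Var_total)
= (6/5) * (1 - 1.3501/2.89)
= 1.2 * 0.5328
KR-20 = 0.6394

0.6394


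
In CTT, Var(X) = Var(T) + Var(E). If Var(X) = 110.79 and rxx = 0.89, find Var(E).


var_true = rxx * var_obs = 0.89 * 110.79 = 98.6031
var_error = var_obs - var_true
var_error = 110.79 - 98.6031
var_error = 12.1869

12.1869


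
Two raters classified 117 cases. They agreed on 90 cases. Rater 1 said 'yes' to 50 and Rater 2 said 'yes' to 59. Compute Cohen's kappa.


P_o = 90/117 = 0.769231
P_e = (50*59 + 67*58) / 13689 = 0.499379
kappa = (P_o - P_e) / (1 - P_e)
kappa = (0.769231 - 0.499379) / (1 - 0.499379)
kappa = 0.539

0.539


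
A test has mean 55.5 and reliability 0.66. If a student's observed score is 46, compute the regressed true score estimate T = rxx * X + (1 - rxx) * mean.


T_est = rxx * X + (1 - rxx) * mean
T_est = 0.66 * 46 + 0.34 * 55.5
T_est = 30.36 + 18.87
T_est = 49.23

49.23


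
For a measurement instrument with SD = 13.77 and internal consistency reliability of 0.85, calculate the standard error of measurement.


SEM = SD * sqrt(1 - rxx)
SEM = 13.77 * sqrt(1 - 0.85)
SEM = 13.77 * sqrt(0.15) = 13.77 * 0.387298
SEM = 5.3331

5.3331


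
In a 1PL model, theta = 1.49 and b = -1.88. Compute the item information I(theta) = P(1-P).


P = 1/(1+exp(-(1.49--1.88))) = 0.9668
I = P*(1-P) = 0.9668 * 0.0332
I = 0.0321

0.0321


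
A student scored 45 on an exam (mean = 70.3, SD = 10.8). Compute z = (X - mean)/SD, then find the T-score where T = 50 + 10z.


z = (X - mean) / SD = (45 - 70.3) / 10.8
z = -25.3 / 10.8
z = -2.3426
T-score = T = 50 + 10z
Carry z at full precision (z = -25.3 / 10.8) into the conversion:
T-score = 50 + 10 * (-25.3 / 10.8) = 50 + -253 / 10.8
T-score = 50 + -23.4259
T-score = 26.5741

26.5741


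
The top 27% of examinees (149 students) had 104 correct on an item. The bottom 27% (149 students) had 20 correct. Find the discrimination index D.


p_upper = 104/149 = 0.698
p_lower = 20/149 = 0.1342
D = 0.698 - 0.1342 = 0.5638

0.5638


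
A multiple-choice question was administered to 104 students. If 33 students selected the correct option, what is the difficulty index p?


Item difficulty p = number correct / total examinees
p = 33 / 104
p = 0.3173

0.3173


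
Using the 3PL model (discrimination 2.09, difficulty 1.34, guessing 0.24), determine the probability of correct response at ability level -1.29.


logit = 2.09*(-1.29 - 1.34) = -5.4967
P* = 1/(1 + exp(--5.4967)) = 0.0041
P = 0.24 + (1 - 0.24) * 0.0041
P = 0.2431

0.2431


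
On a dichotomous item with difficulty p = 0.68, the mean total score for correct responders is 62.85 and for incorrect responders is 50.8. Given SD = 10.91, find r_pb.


q = 1 - p = 0.32
rpb = ((M1 - M0) / SD) * sqrt(p * q)
rpb = ((62.85 - 50.8) / 10.91) * sqrt(0.68 * 0.32)
rpb = 0.5152

0.5152


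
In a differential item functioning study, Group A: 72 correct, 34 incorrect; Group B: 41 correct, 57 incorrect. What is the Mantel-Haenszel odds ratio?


Odds_A = 72/34 = 2.1176
Odds_B = 41/57 = 0.7193
OR = Odds_A / Odds_B = 2.1176 / 0.7193
Exactly, OR = (72 * 57) / (34 * 41) = 4104 / 1394
OR = 2.944

2.944


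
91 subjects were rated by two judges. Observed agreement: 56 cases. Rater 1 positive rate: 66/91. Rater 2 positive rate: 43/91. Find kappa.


P_o = 56/91 = 0.615385
P_e = (66*43 + 25*48) / 8281 = 0.487622
kappa = (P_o - P_e) / (1 - P_e)
kappa = (0.615385 - 0.487622) / (1 - 0.487622)
kappa = 0.2494

0.2494


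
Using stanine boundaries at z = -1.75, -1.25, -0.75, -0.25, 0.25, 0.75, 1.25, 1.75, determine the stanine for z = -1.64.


Stanine boundaries: [-1.75, -1.25, -0.75, -0.25, 0.25, 0.75, 1.25, 1.75]
z = -1.64
Check each boundary:
  z >= -1.75 -> could be stanine 2
  z < -1.25
  z < -0.75
  z < -0.25
  z < 0.25
  z < 0.75
  z < 1.25
  z < 1.75
Highest qualifying boundary gives stanine = 2

2


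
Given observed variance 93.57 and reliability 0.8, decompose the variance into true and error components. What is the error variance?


var_true = rxx * var_obs = 0.8 * 93.57 = 74.856
var_error = var_obs - var_true
var_error = 93.57 - 74.856
var_error = 18.714

18.714


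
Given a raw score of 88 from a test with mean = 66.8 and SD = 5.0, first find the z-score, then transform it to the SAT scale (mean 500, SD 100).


z = (X - mean) / SD = (88 - 66.8) / 5.0
z = 21.2 / 5.0
z = 4.24
SAT-scale = SAT = 500 + 100z
Carry z at full precision (z = 21.2 / 5.0) into the conversion:
SAT-scale = 500 + 100 * (21.2 / 5.0) = 500 + 2120 / 5.0
SAT-scale = 500 + 424.0
SAT-scale = 924.0

924.0


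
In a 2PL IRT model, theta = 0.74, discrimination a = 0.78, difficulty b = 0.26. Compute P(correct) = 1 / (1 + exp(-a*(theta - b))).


a*(theta - b) = 0.78 * (0.74 - 0.26) = 0.3744
exp(-0.3744) = 0.6877
P = 1 / (1 + 0.6877)
P = 0.5925

0.5925


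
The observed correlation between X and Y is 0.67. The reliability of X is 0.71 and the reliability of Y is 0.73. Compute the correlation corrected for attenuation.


r_corrected = rxy / sqrt(rxx * ryy)
= 0.67 / sqrt(0.71 * 0.73)
= 0.67 / sqrt(0.5183)
= 0.67 / 0.719931
r_corrected = 0.9306

0.9306


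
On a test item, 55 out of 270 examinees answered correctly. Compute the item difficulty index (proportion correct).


Item difficulty p = number correct / total examinees
p = 55 / 270
p = 0.2037

0.2037


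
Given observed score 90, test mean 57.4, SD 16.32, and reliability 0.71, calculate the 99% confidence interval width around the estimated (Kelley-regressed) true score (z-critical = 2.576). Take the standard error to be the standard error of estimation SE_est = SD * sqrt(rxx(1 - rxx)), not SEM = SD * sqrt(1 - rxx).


True score estimate = 0.71*90 + 0.29*57.4 = 80.546
SE_est = SD * sqrt(rxx * (1 - rxx)) = 16.32 * sqrt(0.71 * 0.29) = 16.32 * sqrt(0.2059) = 7.405397
CI = T_est +/- z * SE_est, so width = 2 * z * SE_est = 2 * 2.576 * 7.405397
Width = 38.1526

38.1526


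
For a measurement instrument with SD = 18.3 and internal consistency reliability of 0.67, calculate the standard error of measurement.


SEM = SD * sqrt(1 - rxx)
SEM = 18.3 * sqrt(1 - 0.67)
SEM = 18.3 * sqrt(0.33) = 18.3 * 0.574456
SEM = 10.5125

10.5125


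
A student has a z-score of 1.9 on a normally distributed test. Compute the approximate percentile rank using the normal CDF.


CDF(z) = 0.5 * (1 + erf(z/sqrt(2)))
erf(1.3435) = 0.9426
CDF = 0.9713
Percentile rank = 0.9713 * 100 = 97.13

97.13


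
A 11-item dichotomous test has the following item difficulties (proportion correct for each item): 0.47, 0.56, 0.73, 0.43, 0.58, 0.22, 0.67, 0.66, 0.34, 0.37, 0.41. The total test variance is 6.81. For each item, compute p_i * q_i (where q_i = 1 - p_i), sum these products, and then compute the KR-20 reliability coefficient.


For each item, compute p_i * q_i:
  Item 1: 0.47 * 0.53 = 0.2491
  Item 2: 0.56 * 0.44 = 0.2464
  Item 3: 0.73 * 0.27 = 0.1971
  Item 4: 0.43 * 0.57 = 0.2451
  Item 5: 0.58 * 0.42 = 0.2436
  Item 6: 0.22 * 0.78 = 0.1716
  Item 7: 0.67 * 0.33 = 0.2211
  Item 8: 0.66 * 0.34 = 0.2244
  Item 9: 0.34 * 0.66 = 0.2244
  Item 10: 0.37 * 0.63 = 0.2331
  Item 11: 0.41 * 0.59 = 0.2419
Sum(p_i * q_i) = 0.2491 + 0.2464 + 0.1971 + 0.2451 + 0.2436 + 0.1716 + 0.2211 + 0.2244 + 0.2244 + 0.2331 + 0.2419 = 2.4978
KR-20 = (k/(k-1)) * (1 - Sum(p_i*q_i) / Var_total)
= (11/10) * (1 - 2.4978/6.81)
= 1.1 * 0.6332
KR-20 = 0.6965

0.6965


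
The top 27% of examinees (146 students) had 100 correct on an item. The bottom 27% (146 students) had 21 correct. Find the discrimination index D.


p_upper = 100/146 = 0.6849
p_lower = 21/146 = 0.1438
D = 0.6849 - 0.1438 = 0.5411

0.5411


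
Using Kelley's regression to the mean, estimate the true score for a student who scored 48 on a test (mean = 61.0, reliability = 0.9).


T_est = rxx * X + (1 - rxx) * mean
T_est = 0.9 * 48 + 0.1 * 61.0
T_est = 43.2 + 6.1
T_est = 49.3

49.3


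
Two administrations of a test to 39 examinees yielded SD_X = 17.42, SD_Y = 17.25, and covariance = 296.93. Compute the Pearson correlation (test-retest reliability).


r = cov(X,Y) / (SD_X * SD_Y)
r = 296.93 / (17.42 * 17.25)
r = 296.93 / 300.495
r = 0.9881

0.9881


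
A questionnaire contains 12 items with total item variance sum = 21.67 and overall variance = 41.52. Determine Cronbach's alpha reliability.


alpha = (k/(k-1)) * (1 - sum(si^2)/s_total^2)
= (12/11) * (1 - 21.67/41.52)
alpha = 0.5215

0.5215


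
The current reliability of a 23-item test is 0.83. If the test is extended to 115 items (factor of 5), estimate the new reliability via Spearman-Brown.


r_new = (n * rxx) / (1 + (n-1) * rxx)
r_new = (5 * 0.83) / (1 + 4 * 0.83)
r_new = 4.15 / 4.32
r_new = 0.9606

0.9606


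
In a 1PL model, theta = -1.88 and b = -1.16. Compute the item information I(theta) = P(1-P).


P = 1/(1+exp(-(-1.88--1.16))) = 0.3274
I = P*(1-P) = 0.3274 * 0.6726
I = 0.2202

0.2202


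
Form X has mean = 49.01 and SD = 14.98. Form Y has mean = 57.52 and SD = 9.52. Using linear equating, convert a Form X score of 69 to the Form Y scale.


slope = SD_Y / SD_X = 9.52 / 14.98 ~ 0.6355
intercept = mean_Y - slope * mean_X = 57.52 - (9.52 / 14.98) * 49.01 ~ 26.3735
Y = slope * X + intercept. To avoid rounding drift from the rounded slope/intercept, evaluate the equivalent form Y = mean_Y + SD_Y * (X - mean_X) / SD_X at full precision:
Y = 57.52 + 9.52 * (69 - 49.01) / 14.98
Y = 57.52 + 9.52 * 19.99 / 14.98
Y = 57.52 + 190.3048 / 14.98
Y = 57.52 + 12.7039
Y = 70.2239

70.2239


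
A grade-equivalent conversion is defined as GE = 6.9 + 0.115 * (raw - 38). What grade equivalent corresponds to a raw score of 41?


raw - median = 41 - 38 = 3
slope * diff = 0.115 * 3 = 0.345
GE = 6.9 + 0.345
GE = 7.245

7.245


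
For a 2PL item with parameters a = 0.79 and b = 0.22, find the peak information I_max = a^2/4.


For 2PL, max info at theta = b = 0.22
I_max = a^2 / 4 = 0.79^2 / 4
= 0.6241 / 4
I_max = 0.156

0.156


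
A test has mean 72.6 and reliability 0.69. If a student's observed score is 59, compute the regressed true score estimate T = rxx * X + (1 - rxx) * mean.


T_est = rxx * X + (1 - rxx) * mean
T_est = 0.69 * 59 + 0.31 * 72.6
T_est = 40.71 + 22.506
T_est = 63.216

63.216


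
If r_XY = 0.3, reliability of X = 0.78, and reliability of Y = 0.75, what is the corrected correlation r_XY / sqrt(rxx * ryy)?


r_corrected = rxy / sqrt(rxx * ryy)
= 0.3 / sqrt(0.78 * 0.75)
= 0.3 / sqrt(0.585)
= 0.3 / 0.764853
r_corrected = 0.3922

0.3922


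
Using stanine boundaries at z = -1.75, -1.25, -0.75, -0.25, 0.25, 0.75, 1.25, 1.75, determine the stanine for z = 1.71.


Stanine boundaries: [-1.75, -1.25, -0.75, -0.25, 0.25, 0.75, 1.25, 1.75]
z = 1.71
Check each boundary:
  z >= -1.75 -> could be stanine 2
  z >= -1.25 -> could be stanine 3
  z >= -0.75 -> could be stanine 4
  z >= -0.25 -> could be stanine 5
  z >= 0.25 -> could be stanine 6
  z >= 0.75 -> could be stanine 7
  z >= 1.25 -> could be stanine 8
  z < 1.75
Highest qualifying boundary gives stanine = 8

8


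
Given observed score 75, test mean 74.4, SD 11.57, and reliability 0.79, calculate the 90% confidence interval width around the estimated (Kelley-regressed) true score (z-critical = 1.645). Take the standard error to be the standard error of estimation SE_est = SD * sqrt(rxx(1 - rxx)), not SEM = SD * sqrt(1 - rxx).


True score estimate = 0.79*75 + 0.21*74.4 = 74.874
SE_est = SD * sqrt(rxx * (1 - rxx)) = 11.57 * sqrt(0.79 * 0.21) = 11.57 * sqrt(0.1659) = 4.712556
CI = T_est +/- z * SE_est, so width = 2 * z * SE_est = 2 * 1.645 * 4.712556
Width = 15.5043

15.5043


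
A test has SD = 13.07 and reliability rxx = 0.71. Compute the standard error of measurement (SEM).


SEM = SD * sqrt(1 - rxx)
SEM = 13.07 * sqrt(1 - 0.71)
SEM = 13.07 * sqrt(0.29) = 13.07 * 0.538516
SEM = 7.0384

7.0384


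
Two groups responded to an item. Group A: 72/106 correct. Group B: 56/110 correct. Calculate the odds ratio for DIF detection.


Odds_A = 72/34 = 2.1176
Odds_B = 56/54 = 1.037
OR = Odds_A / Odds_B = 2.1176 / 1.037
Exactly, OR = (72 * 54) / (34 * 56) = 3888 / 1904
OR = 2.042

2.042


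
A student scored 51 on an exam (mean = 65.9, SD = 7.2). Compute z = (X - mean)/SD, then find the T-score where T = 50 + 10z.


z = (X - mean) / SD = (51 - 65.9) / 7.2
z = -14.9 / 7.2
z = -2.0694
T-score = T = 50 + 10z
Carry z at full precision (z = -14.9 / 7.2) into the conversion:
T-score = 50 + 10 * (-14.9 / 7.2) = 50 + -149 / 7.2
T-score = 50 + -20.6944
T-score = 29.3056

29.3056


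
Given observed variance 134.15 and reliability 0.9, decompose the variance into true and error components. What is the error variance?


var_true = rxx * var_obs = 0.9 * 134.15 = 120.735
var_error = var_obs - var_true
var_error = 134.15 - 120.735
var_error = 13.415

13.415


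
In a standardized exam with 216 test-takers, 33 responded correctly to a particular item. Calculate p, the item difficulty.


Item difficulty p = number correct / total examinees
p = 33 / 216
p = 0.1528

0.1528


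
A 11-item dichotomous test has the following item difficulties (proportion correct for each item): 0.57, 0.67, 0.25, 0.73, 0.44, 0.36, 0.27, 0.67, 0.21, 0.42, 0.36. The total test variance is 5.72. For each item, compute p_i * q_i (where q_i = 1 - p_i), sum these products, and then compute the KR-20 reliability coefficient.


For each item, compute p_i * q_i:
  Item 1: 0.57 * 0.43 = 0.2451
  Item 2: 0.67 * 0.33 = 0.2211
  Item 3: 0.25 * 0.75 = 0.1875
  Item 4: 0.73 * 0.27 = 0.1971
  Item 5: 0.44 * 0.56 = 0.2464
  Item 6: 0.36 * 0.64 = 0.2304
  Item 7: 0.27 * 0.73 = 0.1971
  Item 8: 0.67 * 0.33 = 0.2211
  Item 9: 0.21 * 0.79 = 0.1659
  Item 10: 0.42 * 0.58 = 0.2436
  Item 11: 0.36 * 0.64 = 0.2304
Sum(p_i * q_i) = 0.2451 + 0.2211 + 0.1875 + 0.1971 + 0.2464 + 0.2304 + 0.1971 + 0.2211 + 0.1659 + 0.2436 + 0.2304 = 2.3857
KR-20 = (k/(k-1)) * (1 - Sum(p_i*q_i) / Var_total)
= (11/10) * (1 - 2.3857/5.72)
= 1.1 * 0.5829
KR-20 = 0.6412

0.6412


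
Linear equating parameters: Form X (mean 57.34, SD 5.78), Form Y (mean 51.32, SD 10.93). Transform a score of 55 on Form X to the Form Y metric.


slope = SD_Y / SD_X = 10.93 / 5.78 ~ 1.891
intercept = mean_Y - slope * mean_X = 51.32 - (10.93 / 5.78) * 57.34 ~ -57.1101
Y = slope * X + intercept. To avoid rounding drift from the rounded slope/intercept, evaluate the equivalent form Y = mean_Y + SD_Y * (X - mean_X) / SD_X at full precision:
Y = 51.32 + 10.93 * (55 - 57.34) / 5.78
Y = 51.32 - 10.93 * 2.34 / 5.78
Y = 51.32 - 25.5762 / 5.78
Y = 51.32 - 4.4249
Y = 46.8951

46.8951


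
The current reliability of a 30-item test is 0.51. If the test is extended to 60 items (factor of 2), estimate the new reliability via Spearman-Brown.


r_new = (n * rxx) / (1 + (n-1) * rxx)
r_new = (2 * 0.51) / (1 + 1 * 0.51)
r_new = 1.02 / 1.51
r_new = 0.6755

0.6755


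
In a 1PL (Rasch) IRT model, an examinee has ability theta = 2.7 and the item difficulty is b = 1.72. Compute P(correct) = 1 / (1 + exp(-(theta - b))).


theta - b = 2.7 - 1.72 = 0.98
exp(-(theta - b)) = exp(-0.98) = 0.3753
P = 1 / (1 + 0.3753)
P = 0.7271

0.7271


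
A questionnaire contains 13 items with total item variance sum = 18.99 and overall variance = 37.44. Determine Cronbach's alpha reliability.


alpha = (k/(k-1)) * (1 - sum(si^2)/s_total^2)
= (13/12) * (1 - 18.99/37.44)
alpha = 0.5339

0.5339


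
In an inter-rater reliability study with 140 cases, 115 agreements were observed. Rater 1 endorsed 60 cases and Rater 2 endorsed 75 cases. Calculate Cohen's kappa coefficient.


P_o = 115/140 = 0.821429
P_e = (60*75 + 80*65) / 19600 = 0.494898
kappa = (P_o - P_e) / (1 - P_e)
kappa = (0.821429 - 0.494898) / (1 - 0.494898)
kappa = 0.6465

0.6465


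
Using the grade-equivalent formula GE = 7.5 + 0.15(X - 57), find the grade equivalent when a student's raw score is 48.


raw - median = 48 - 57 = -9
slope * diff = 0.15 * -9 = -1.35
GE = 7.5 + -1.35
GE = 6.15

6.15


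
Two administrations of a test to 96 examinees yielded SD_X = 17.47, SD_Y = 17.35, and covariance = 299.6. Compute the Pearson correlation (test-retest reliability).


r = cov(X,Y) / (SD_X * SD_Y)
r = 299.6 / (17.47 * 17.35)
r = 299.6 / 303.1045
r = 0.9884

0.9884


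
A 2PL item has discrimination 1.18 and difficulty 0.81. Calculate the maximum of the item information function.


For 2PL, max info at theta = b = 0.81
I_max = a^2 / 4 = 1.18^2 / 4
= 1.3924 / 4
I_max = 0.3481

0.3481


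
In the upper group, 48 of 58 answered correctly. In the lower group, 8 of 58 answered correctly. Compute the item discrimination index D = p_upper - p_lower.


p_upper = 48/58 = 0.8276
p_lower = 8/58 = 0.1379
D = 0.8276 - 0.1379 = 0.6897

0.6897


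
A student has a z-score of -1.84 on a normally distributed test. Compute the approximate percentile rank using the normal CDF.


CDF(z) = 0.5 * (1 + erf(z/sqrt(2)))
erf(-1.3011) = -0.9342
CDF = 0.0329
Percentile rank = 0.0329 * 100 = 3.29

3.29


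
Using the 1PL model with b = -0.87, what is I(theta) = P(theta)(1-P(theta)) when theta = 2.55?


P = 1/(1+exp(-(2.55--0.87))) = 0.9683
I = P*(1-P) = 0.9683 * 0.0317
I = 0.0307

0.0307


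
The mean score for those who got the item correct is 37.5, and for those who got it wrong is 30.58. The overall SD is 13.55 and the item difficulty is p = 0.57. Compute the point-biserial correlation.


q = 1 - p = 0.43
rpb = ((M1 - M0) / SD) * sqrt(p * q)
rpb = ((37.5 - 30.58) / 13.55) * sqrt(0.57 * 0.43)
rpb = 0.2528

0.2528


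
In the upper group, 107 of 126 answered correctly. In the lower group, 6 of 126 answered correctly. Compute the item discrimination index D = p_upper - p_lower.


p_upper = 107/126 = 0.8492
p_lower = 6/126 = 0.0476
D = 0.8492 - 0.0476 = 0.8016

0.8016


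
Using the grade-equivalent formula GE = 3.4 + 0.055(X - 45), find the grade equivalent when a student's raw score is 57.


raw - median = 57 - 45 = 12
slope * diff = 0.055 * 12 = 0.66
GE = 3.4 + 0.66
GE = 4.06

4.06


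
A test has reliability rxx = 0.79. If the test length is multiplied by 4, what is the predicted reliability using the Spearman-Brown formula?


r_new = (n * rxx) / (1 + (n-1) * rxx)
r_new = (4 * 0.79) / (1 + 3 * 0.79)
r_new = 3.16 / 3.37
r_new = 0.9377

0.9377


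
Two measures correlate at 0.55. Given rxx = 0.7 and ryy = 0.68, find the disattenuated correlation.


r_corrected = rxy / sqrt(rxx * ryy)
= 0.55 / sqrt(0.7 * 0.68)
= 0.55 / sqrt(0.476)
= 0.55 / 0.689928
r_corrected = 0.7972

0.7972


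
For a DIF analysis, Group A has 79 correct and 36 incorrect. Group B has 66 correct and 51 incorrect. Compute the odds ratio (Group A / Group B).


Odds_A = 79/36 = 2.1944
Odds_B = 66/51 = 1.2941
OR = Odds_A / Odds_B = 2.1944 / 1.2941
Exactly, OR = (79 * 51) / (36 * 66) = 4029 / 2376
OR = 1.6957

1.6957


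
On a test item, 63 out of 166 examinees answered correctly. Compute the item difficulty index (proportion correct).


Item difficulty p = number correct / total examinees
p = 63 / 166
p = 0.3795

0.3795


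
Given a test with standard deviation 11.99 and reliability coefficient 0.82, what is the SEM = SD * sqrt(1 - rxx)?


SEM = SD * sqrt(1 - rxx)
SEM = 11.99 * sqrt(1 - 0.82)
SEM = 11.99 * sqrt(0.18) = 11.99 * 0.424264
SEM = 5.0869

5.0869


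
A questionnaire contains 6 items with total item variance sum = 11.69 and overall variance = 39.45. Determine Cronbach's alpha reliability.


alpha = (k/(k-1)) * (1 - sum(si^2)/s_total^2)
= (6/5) * (1 - 11.69/39.45)
alpha = 0.8444

0.8444


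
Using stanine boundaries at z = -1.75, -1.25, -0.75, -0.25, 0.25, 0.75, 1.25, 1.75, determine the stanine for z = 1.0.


Stanine boundaries: [-1.75, -1.25, -0.75, -0.25, 0.25, 0.75, 1.25, 1.75]
z = 1.0
Check each boundary:
  z >= -1.75 -> could be stanine 2
  z >= -1.25 -> could be stanine 3
  z >= -0.75 -> could be stanine 4
  z >= -0.25 -> could be stanine 5
  z >= 0.25 -> could be stanine 6
  z >= 0.75 -> could be stanine 7
  z < 1.25
  z < 1.75
Highest qualifying boundary gives stanine = 7

7


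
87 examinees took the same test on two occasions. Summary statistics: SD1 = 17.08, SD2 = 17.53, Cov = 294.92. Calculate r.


r = cov(X,Y) / (SD_X * SD_Y)
r = 294.92 / (17.08 * 17.53)
r = 294.92 / 299.4124
r = 0.985

0.985


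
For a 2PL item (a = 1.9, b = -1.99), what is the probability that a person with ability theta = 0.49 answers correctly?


a*(theta - b) = 1.9 * (0.49 - -1.99) = 4.712
exp(-4.712) = 0.009
P = 1 / (1 + 0.009)
P = 0.9911

0.9911


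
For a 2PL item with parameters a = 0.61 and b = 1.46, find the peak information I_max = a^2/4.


For 2PL, max info at theta = b = 1.46
I_max = a^2 / 4 = 0.61^2 / 4
= 0.3721 / 4
I_max = 0.093

0.093


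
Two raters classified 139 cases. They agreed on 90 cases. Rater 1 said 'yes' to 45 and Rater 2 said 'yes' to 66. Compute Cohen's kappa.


P_o = 90/139 = 0.647482
P_e = (45*66 + 94*73) / 19321 = 0.508876
kappa = (P_o - P_e) / (1 - P_e)
kappa = (0.647482 - 0.508876) / (1 - 0.508876)
kappa = 0.2822

0.2822


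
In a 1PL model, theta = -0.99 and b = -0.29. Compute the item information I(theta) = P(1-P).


P = 1/(1+exp(-(-0.99--0.29))) = 0.3318
I = P*(1-P) = 0.3318 * 0.6682
I = 0.2217

0.2217


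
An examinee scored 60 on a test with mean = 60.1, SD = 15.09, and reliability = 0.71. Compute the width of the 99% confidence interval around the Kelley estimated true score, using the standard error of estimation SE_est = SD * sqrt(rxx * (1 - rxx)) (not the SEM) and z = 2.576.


True score estimate = 0.71*60 + 0.29*60.1 = 60.029
SE_est = SD * sqrt(rxx * (1 - rxx)) = 15.09 * sqrt(0.71 * 0.29) = 15.09 * sqrt(0.2059) = 6.847269
CI = T_est +/- z * SE_est, so width = 2 * z * SE_est = 2 * 2.576 * 6.847269
Width = 35.2771

35.2771


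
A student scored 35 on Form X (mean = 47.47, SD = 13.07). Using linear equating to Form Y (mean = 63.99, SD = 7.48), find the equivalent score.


slope = SD_Y / SD_X = 7.48 / 13.07 ~ 0.5723
intercept = mean_Y - slope * mean_X = 63.99 - (7.48 / 13.07) * 47.47 ~ 36.8228
Y = slope * X + intercept. To avoid rounding drift from the rounded slope/intercept, evaluate the equivalent form Y = mean_Y + SD_Y * (X - mean_X) / SD_X at full precision:
Y = 63.99 + 7.48 * (35 - 47.47) / 13.07
Y = 63.99 - 7.48 * 12.47 / 13.07
Y = 63.99 - 93.2756 / 13.07
Y = 63.99 - 7.1366
Y = 56.8534

56.8534


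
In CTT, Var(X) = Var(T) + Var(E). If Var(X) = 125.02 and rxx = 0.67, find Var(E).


var_true = rxx * var_obs = 0.67 * 125.02 = 83.7634
var_error = var_obs - var_true
var_error = 125.02 - 83.7634
var_error = 41.2566

41.2566


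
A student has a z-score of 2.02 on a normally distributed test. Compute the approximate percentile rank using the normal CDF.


CDF(z) = 0.5 * (1 + erf(z/sqrt(2)))
erf(1.4284) = 0.9566
CDF = 0.9783
Percentile rank = 0.9783 * 100 = 97.83

97.83


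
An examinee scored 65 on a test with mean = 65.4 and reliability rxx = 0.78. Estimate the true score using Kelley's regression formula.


T_est = rxx * X + (1 - rxx) * mean
T_est = 0.78 * 65 + 0.22 * 65.4
T_est = 50.7 + 14.388
T_est = 65.088

65.088


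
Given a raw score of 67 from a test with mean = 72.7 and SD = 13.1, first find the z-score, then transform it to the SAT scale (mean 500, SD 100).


z = (X - mean) / SD = (67 - 72.7) / 13.1
z = -5.7 / 13.1
z = -0.4351
SAT-scale = SAT = 500 + 100z
Carry z at full precision (z = -5.7 / 13.1) into the conversion:
SAT-scale = 500 + 100 * (-5.7 / 13.1) = 500 + -570 / 13.1
SAT-scale = 500 + -43.5115
SAT-scale = 456.4885

456.4885


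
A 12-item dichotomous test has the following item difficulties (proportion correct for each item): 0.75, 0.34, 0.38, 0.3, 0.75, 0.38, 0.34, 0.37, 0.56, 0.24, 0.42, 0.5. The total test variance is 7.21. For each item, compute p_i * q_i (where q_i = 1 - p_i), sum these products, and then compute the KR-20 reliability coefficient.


For each item, compute p_i * q_i:
  Item 1: 0.75 * 0.25 = 0.1875
  Item 2: 0.34 * 0.66 = 0.2244
  Item 3: 0.38 * 0.62 = 0.2356
  Item 4: 0.3 * 0.7 = 0.21
  Item 5: 0.75 * 0.25 = 0.1875
  Item 6: 0.38 * 0.62 = 0.2356
  Item 7: 0.34 * 0.66 = 0.2244
  Item 8: 0.37 * 0.63 = 0.2331
  Item 9: 0.56 * 0.44 = 0.2464
  Item 10: 0.24 * 0.76 = 0.1824
  Item 11: 0.42 * 0.58 = 0.2436
  Item 12: 0.5 * 0.5 = 0.25
Sum(p_i * q_i) = 0.1875 + 0.2244 + 0.2356 + 0.21 + 0.1875 + 0.2356 + 0.2244 + 0.2331 + 0.2464 + 0.1824 + 0.2436 + 0.25 = 2.6605
KR-20 = (k/(k-1)) * (1 - Sum(p_i*q_i) / Var_total)
= (12/11) * (1 - 2.6605/7.21)
= 1.0909 * 0.631
KR-20 = 0.6884

0.6884


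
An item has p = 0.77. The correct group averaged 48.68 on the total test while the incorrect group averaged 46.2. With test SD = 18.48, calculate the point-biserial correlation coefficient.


q = 1 - p = 0.23
rpb = ((M1 - M0) / SD) * sqrt(p * q)
rpb = ((48.68 - 46.2) / 18.48) * sqrt(0.77 * 0.23)
rpb = 0.0565

0.0565


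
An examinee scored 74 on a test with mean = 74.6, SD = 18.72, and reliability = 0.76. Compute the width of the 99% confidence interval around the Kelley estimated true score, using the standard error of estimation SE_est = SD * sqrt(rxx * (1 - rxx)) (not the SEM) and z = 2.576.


True score estimate = 0.76*74 + 0.24*74.6 = 74.144
SE_est = SD * sqrt(rxx * (1 - rxx)) = 18.72 * sqrt(0.76 * 0.24) = 18.72 * sqrt(0.1824) = 7.994996
CI = T_est +/- z * SE_est, so width = 2 * z * SE_est = 2 * 2.576 * 7.994996
Width = 41.1902

41.1902


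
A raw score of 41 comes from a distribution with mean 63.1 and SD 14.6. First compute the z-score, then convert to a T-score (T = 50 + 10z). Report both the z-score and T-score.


z = (X - mean) / SD = (41 - 63.1) / 14.6
z = -22.1 / 14.6
z = -1.5137
T-score = T = 50 + 10z
Carry z at full precision (z = -22.1 / 14.6) into the conversion:
T-score = 50 + 10 * (-22.1 / 14.6) = 50 + -221 / 14.6
T-score = 50 + -15.137
T-score = 34.863

34.863


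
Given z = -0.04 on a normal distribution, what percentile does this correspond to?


CDF(z) = 0.5 * (1 + erf(z/sqrt(2)))
erf(-0.0283) = -0.0319
CDF = 0.484
Percentile rank = 0.484 * 100 = 48.4

48.4


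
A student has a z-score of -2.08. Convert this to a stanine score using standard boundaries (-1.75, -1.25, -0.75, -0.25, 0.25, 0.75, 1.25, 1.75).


Stanine boundaries: [-1.75, -1.25, -0.75, -0.25, 0.25, 0.75, 1.25, 1.75]
z = -2.08
Check each boundary:
  z < -1.75
  z < -1.25
  z < -0.75
  z < -0.25
  z < 0.25
  z < 0.75
  z < 1.25
  z < 1.75
Highest qualifying boundary gives stanine = 1

1


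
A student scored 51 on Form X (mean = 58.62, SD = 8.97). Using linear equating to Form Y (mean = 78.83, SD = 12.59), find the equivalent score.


slope = SD_Y / SD_X = 12.59 / 8.97 ~ 1.4036
intercept = mean_Y - slope * mean_X = 78.83 - (12.59 / 8.97) * 58.62 ~ -3.4471
Y = slope * X + intercept. To avoid rounding drift from the rounded slope/intercept, evaluate the equivalent form Y = mean_Y + SD_Y * (X - mean_X) / SD_X at full precision:
Y = 78.83 + 12.59 * (51 - 58.62) / 8.97
Y = 78.83 - 12.59 * 7.62 / 8.97
Y = 78.83 - 95.9358 / 8.97
Y = 78.83 - 10.6952
Y = 68.1348

68.1348


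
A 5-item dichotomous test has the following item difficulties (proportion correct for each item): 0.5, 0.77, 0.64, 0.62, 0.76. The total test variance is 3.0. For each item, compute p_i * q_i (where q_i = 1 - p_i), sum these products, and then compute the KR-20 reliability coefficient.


For each item, compute p_i * q_i:
  Item 1: 0.5 * 0.5 = 0.25
  Item 2: 0.77 * 0.23 = 0.1771
  Item 3: 0.64 * 0.36 = 0.2304
  Item 4: 0.62 * 0.38 = 0.2356
  Item 5: 0.76 * 0.24 = 0.1824
Sum(p_i * q_i) = 0.25 + 0.1771 + 0.2304 + 0.2356 + 0.1824 = 1.0755
KR-20 = (k/(k-1)) * (1 - Sum(p_i*q_i) / Var_total)
= (5/4) * (1 - 1.0755/3.0)
= 1.25 * 0.6415
KR-20 = 0.8019

0.8019


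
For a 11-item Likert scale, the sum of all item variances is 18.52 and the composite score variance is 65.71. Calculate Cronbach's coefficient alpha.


alpha = (k/(k-1)) * (1 - sum(si^2)/s_total^2)
= (11/10) * (1 - 18.52/65.71)
alpha = 0.79

0.79


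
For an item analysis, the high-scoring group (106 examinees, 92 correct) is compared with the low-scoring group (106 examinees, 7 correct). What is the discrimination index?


p_upper = 92/106 = 0.8679
p_lower = 7/106 = 0.066
D = 0.8679 - 0.066 = 0.8019

0.8019


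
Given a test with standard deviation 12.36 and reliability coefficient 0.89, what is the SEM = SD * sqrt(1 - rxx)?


SEM = SD * sqrt(1 - rxx)
SEM = 12.36 * sqrt(1 - 0.89)
SEM = 12.36 * sqrt(0.11) = 12.36 * 0.331662
SEM = 4.0993

4.0993


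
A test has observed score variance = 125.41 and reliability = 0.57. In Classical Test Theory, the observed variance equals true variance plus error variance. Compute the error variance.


var_true = rxx * var_obs = 0.57 * 125.41 = 71.4837
var_error = var_obs - var_true
var_error = 125.41 - 71.4837
var_error = 53.9263

53.9263


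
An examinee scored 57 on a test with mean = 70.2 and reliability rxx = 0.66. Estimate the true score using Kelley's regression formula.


T_est = rxx * X + (1 - rxx) * mean
T_est = 0.66 * 57 + 0.34 * 70.2
T_est = 37.62 + 23.868
T_est = 61.488

61.488


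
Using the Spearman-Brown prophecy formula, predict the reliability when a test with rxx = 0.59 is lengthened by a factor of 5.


r_new = (n * rxx) / (1 + (n-1) * rxx)
r_new = (5 * 0.59) / (1 + 4 * 0.59)
r_new = 2.95 / 3.36
r_new = 0.878

0.878


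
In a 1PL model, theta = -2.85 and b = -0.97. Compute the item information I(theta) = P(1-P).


P = 1/(1+exp(-(-2.85--0.97))) = 0.1324
I = P*(1-P) = 0.1324 * 0.8676
I = 0.1149

0.1149


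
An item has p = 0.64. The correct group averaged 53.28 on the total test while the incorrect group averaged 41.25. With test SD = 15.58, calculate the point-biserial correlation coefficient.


q = 1 - p = 0.36
rpb = ((M1 - M0) / SD) * sqrt(p * q)
rpb = ((53.28 - 41.25) / 15.58) * sqrt(0.64 * 0.36)
rpb = 0.3706

0.3706


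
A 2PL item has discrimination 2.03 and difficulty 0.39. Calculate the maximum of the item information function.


For 2PL, max info at theta = b = 0.39
I_max = a^2 / 4 = 2.03^2 / 4
= 4.1209 / 4
I_max = 1.0302

1.0302


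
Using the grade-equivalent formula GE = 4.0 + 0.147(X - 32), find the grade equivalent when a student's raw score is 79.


raw - median = 79 - 32 = 47
slope * diff = 0.147 * 47 = 6.909
GE = 4.0 + 6.909
GE = 10.909

10.909


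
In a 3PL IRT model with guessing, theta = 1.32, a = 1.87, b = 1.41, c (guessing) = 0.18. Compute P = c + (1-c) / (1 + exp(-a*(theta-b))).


logit = 1.87*(1.32 - 1.41) = -0.1683
P* = 1/(1 + exp(--0.1683)) = 0.458
P = 0.18 + (1 - 0.18) * 0.458
P = 0.5556

0.5556


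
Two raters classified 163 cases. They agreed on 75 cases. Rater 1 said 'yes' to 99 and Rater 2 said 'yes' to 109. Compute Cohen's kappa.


P_o = 75/163 = 0.460123
P_e = (99*109 + 64*54) / 26569 = 0.536226
kappa = (P_o - P_e) / (1 - P_e)
kappa = (0.460123 - 0.536226) / (1 - 0.536226)
kappa = -0.1641

-0.1641


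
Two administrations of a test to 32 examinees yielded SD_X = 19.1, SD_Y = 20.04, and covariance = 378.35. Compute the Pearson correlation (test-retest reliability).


r = cov(X,Y) / (SD_X * SD_Y)
r = 378.35 / (19.1 * 20.04)
r = 378.35 / 382.764
r = 0.9885

0.9885


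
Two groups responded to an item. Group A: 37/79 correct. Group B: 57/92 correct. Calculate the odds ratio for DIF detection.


Odds_A = 37/42 = 0.881
Odds_B = 57/35 = 1.6286
OR = Odds_A / Odds_B = 0.881 / 1.6286
Exactly, OR = (37 * 35) / (42 * 57) = 1295 / 2394
OR = 0.5409

0.5409


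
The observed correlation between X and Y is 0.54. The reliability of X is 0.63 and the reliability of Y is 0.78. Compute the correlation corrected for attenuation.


r_corrected = rxy / sqrt(rxx * ryy)
= 0.54 / sqrt(0.63 * 0.78)
= 0.54 / sqrt(0.4914)
= 0.54 / 0.700999
r_corrected = 0.7703

0.7703


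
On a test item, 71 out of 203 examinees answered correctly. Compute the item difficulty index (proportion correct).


Item difficulty p = number correct / total examinees
p = 71 / 203
p = 0.3498

0.3498


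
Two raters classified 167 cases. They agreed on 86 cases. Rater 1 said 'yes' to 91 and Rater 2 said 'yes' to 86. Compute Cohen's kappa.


P_o = 86/167 = 0.51497
P_e = (91*86 + 76*81) / 27889 = 0.501345
kappa = (P_o - P_e) / (1 - P_e)
kappa = (0.51497 - 0.501345) / (1 - 0.501345)
kappa = 0.0273

0.0273


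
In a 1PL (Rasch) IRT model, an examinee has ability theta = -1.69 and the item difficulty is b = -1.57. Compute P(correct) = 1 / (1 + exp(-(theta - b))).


theta - b = -1.69 - -1.57 = -0.12
exp(-(theta - b)) = exp(0.12) = 1.1275
P = 1 / (1 + 1.1275)
P = 0.47

0.47


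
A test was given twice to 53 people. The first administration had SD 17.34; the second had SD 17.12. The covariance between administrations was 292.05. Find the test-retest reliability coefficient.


r = cov(X,Y) / (SD_X * SD_Y)
r = 292.05 / (17.34 * 17.12)
r = 292.05 / 296.8608
r = 0.9838

0.9838


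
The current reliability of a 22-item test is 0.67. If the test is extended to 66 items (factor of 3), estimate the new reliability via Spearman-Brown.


r_new = (n * rxx) / (1 + (n-1) * rxx)
r_new = (3 * 0.67) / (1 + 2 * 0.67)
r_new = 2.01 / 2.34
r_new = 0.859

0.859


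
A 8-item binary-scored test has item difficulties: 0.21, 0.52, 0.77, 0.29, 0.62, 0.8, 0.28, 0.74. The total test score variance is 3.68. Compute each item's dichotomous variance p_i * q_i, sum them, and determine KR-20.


For each item, compute p_i * q_i:
  Item 1: 0.21 * 0.79 = 0.1659
  Item 2: 0.52 * 0.48 = 0.2496
  Item 3: 0.77 * 0.23 = 0.1771
  Item 4: 0.29 * 0.71 = 0.2059
  Item 5: 0.62 * 0.38 = 0.2356
  Item 6: 0.8 * 0.2 = 0.16
  Item 7: 0.28 * 0.72 = 0.2016
  Item 8: 0.74 * 0.26 = 0.1924
Sum(p_i * q_i) = 0.1659 + 0.2496 + 0.1771 + 0.2059 + 0.2356 + 0.16 + 0.2016 + 0.1924 = 1.5881
KR-20 = (k/(k-1)) * (1 - Sum(p_i*q_i) / Var_total)
= (8/7) * (1 - 1.5881/3.68)
= 1.1429 * 0.5685
KR-20 = 0.6497

0.6497


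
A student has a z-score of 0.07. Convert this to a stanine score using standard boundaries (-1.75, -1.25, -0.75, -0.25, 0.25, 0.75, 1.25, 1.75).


Stanine boundaries: [-1.75, -1.25, -0.75, -0.25, 0.25, 0.75, 1.25, 1.75]
z = 0.07
Check each boundary:
  z >= -1.75 -> could be stanine 2
  z >= -1.25 -> could be stanine 3
  z >= -0.75 -> could be stanine 4
  z >= -0.25 -> could be stanine 5
  z < 0.25
  z < 0.75
  z < 1.25
  z < 1.75
Highest qualifying boundary gives stanine = 5

5


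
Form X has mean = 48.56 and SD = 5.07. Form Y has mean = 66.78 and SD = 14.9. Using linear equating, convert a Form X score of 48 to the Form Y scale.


slope = SD_Y / SD_X = 14.9 / 5.07 ~ 2.9389
intercept = mean_Y - slope * mean_X = 66.78 - (14.9 / 5.07) * 48.56 ~ -75.9308
Y = slope * X + intercept. To avoid rounding drift from the rounded slope/intercept, evaluate the equivalent form Y = mean_Y + SD_Y * (X - mean_X) / SD_X at full precision:
Y = 66.78 + 14.9 * (48 - 48.56) / 5.07
Y = 66.78 - 14.9 * 0.56 / 5.07
Y = 66.78 - 8.344 / 5.07
Y = 66.78 - 1.6458
Y = 65.1342

65.1342


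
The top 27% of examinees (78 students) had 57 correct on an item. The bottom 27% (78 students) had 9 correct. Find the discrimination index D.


p_upper = 57/78 = 0.7308
p_lower = 9/78 = 0.1154
D = 0.7308 - 0.1154 = 0.6154

0.6154


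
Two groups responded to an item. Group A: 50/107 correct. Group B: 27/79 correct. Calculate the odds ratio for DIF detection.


Odds_A = 50/57 = 0.8772
Odds_B = 27/52 = 0.5192
OR = Odds_A / Odds_B = 0.8772 / 0.5192
Exactly, OR = (50 * 52) / (57 * 27) = 2600 / 1539
OR = 1.6894

1.6894


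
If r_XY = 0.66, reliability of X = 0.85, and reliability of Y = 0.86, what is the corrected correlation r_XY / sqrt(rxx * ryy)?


r_corrected = rxy / sqrt(rxx * ryy)
= 0.66 / sqrt(0.85 * 0.86)
= 0.66 / sqrt(0.731)
= 0.66 / 0.854985
r_corrected = 0.7719

0.7719


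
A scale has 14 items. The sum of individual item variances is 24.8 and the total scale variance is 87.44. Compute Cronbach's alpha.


alpha = (k/(k-1)) * (1 - sum(si^2)/s_total^2)
= (14/13) * (1 - 24.8/87.44)
alpha = 0.7715

0.7715


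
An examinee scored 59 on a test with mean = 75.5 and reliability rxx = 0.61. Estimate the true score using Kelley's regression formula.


T_est = rxx * X + (1 - rxx) * mean
T_est = 0.61 * 59 + 0.39 * 75.5
T_est = 35.99 + 29.445
T_est = 65.435

65.435


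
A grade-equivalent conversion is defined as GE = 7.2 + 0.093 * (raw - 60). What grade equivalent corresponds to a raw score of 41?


raw - median = 41 - 60 = -19
slope * diff = 0.093 * -19 = -1.767
GE = 7.2 + -1.767
GE = 5.433

5.433


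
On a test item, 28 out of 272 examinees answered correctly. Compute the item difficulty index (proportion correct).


Item difficulty p = number correct / total examinees
p = 28 / 272
p = 0.1029

0.1029


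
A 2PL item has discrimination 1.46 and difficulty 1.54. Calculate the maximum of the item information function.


For 2PL, max info at theta = b = 1.54
I_max = a^2 / 4 = 1.46^2 / 4
= 2.1316 / 4
I_max = 0.5329

0.5329


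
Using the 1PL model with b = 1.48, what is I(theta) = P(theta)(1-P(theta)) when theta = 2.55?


P = 1/(1+exp(-(2.55-1.48))) = 0.7446
I = P*(1-P) = 0.7446 * 0.2554
I = 0.1902

0.1902


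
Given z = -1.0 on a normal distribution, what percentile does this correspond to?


CDF(z) = 0.5 * (1 + erf(z/sqrt(2)))
erf(-0.7071) = -0.6827
CDF = 0.1587
Percentile rank = 0.1587 * 100 = 15.87

15.87


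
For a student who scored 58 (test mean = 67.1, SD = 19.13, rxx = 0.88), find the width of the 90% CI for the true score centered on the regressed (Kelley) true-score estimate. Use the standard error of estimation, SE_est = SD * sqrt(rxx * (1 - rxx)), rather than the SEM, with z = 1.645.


True score estimate = 0.88*58 + 0.12*67.1 = 59.092
SE_est = SD * sqrt(rxx * (1 - rxx)) = 19.13 * sqrt(0.88 * 0.12) = 19.13 * sqrt(0.1056) = 6.216514
CI = T_est +/- z * SE_est, so width = 2 * z * SE_est = 2 * 1.645 * 6.216514
Width = 20.4523

20.4523


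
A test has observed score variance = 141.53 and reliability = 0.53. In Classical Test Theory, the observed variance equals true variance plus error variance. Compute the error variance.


var_true = rxx * var_obs = 0.53 * 141.53 = 75.0109
var_error = var_obs - var_true
var_error = 141.53 - 75.0109
var_error = 66.5191

66.5191


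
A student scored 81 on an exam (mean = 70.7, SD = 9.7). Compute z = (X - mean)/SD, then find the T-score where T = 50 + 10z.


z = (X - mean) / SD = (81 - 70.7) / 9.7
z = 10.3 / 9.7
z = 1.0619
T-score = T = 50 + 10z
Carry z at full precision (z = 10.3 / 9.7) into the conversion:
T-score = 50 + 10 * (10.3 / 9.7) = 50 + 103 / 9.7
T-score = 50 + 10.6186
T-score = 60.6186

60.6186


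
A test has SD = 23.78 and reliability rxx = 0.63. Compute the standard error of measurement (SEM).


SEM = SD * sqrt(1 - rxx)
SEM = 23.78 * sqrt(1 - 0.63)
SEM = 23.78 * sqrt(0.37) = 23.78 * 0.608276
SEM = 14.4648

14.4648


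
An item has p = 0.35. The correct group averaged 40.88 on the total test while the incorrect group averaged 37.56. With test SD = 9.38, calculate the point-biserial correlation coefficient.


q = 1 - p = 0.65
rpb = ((M1 - M0) / SD) * sqrt(p * q)
rpb = ((40.88 - 37.56) / 9.38) * sqrt(0.35 * 0.65)
rpb = 0.1688

0.1688
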